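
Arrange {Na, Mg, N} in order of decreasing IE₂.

Consider each +1 ion: Na⁺ is the bare [Ne] core; Mg⁺ still has 1 valence electron; N⁺ still has 4 valence electrons.
Core electrons are held far more tightly than valence electrons, so Na tops the IE_2 order.
Valence configurations: Mg⁺ [Ne]3s¹, N⁺ [He]2s²2p².
The numbers (kJ/mol): Na 4562, Mg 1451, N 2856.
Putting it together, IE_2: Mg < N < Na.

Na > N > Mg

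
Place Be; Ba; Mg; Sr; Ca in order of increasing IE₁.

Ba, Sr, Ca, Mg, Be

Across a period the outer electron is held more tightly (higher IE₁); down a group it sits in a higher shell, more shielded, and comes off more easily.
All are in group 2, so first ionization energy increases up the group.
So from lowest to highest: Ba < Sr < Ca < Mg < Be.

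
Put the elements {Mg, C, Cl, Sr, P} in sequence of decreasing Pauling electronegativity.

Cl, C, P, Mg, Sr

C is in period 2, group 14; Mg is in period 3, group 2; P is in period 3, group 15; Cl is in period 3, group 17; Sr is in period 5, group 2.
Electronegativity increases across a period and decreases down a group, tracking effective nuclear charge and atomic size.
These span different periods and groups, so the two trends combine.
Mg > Sr: they share group 2; the group trend gives Mg the larger value.
P > Mg: P lies to the right of Mg in period 3, so the across-period effect alone puts P higher.
C > P: period and group pull opposite ways; the down-group shift dominates (2.55 vs 2.19).
Cl > C: period and group pull opposite ways; the across-period shift dominates (3.16 vs 2.55).
Tabulated electronegativity (Pauling): C 2.55, Mg 1.31, P 2.19, Cl 3.16, Sr 0.95.
So from highest to lowest: Cl > C > P > Mg > Sr.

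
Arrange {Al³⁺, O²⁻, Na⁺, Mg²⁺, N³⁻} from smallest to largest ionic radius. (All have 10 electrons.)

Al³⁺ < Mg²⁺ < Na⁺ < O²⁻ < N³⁻

All of these have 10 electrons, so size is governed by nuclear charge alone: the more protons, the stronger the pull on the same electron cloud, and the smaller the ion.
Nuclear charges: Al³⁺ (Z=13), Mg²⁺ (Z=12), Na⁺ (Z=11), O²⁻ (Z=8), N³⁻ (Z=7).
Smallest to largest: Al³⁺ < Mg²⁺ < Na⁺ < O²⁻ < N³⁻.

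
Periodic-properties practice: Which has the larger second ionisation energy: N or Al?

The second ionization energy removes an electron from the +1 ion. For each element: N⁺ still has 4 valence electrons; Al⁺ still has 2 valence electrons.
All are still removing valence electrons, so compare the +1 ions as you would atoms: IE_2 generally rises across a period (higher Z_eff) and falls down a group (larger shell), subject to the usual subshell exceptions.
Valence configurations: N⁺ [He]2s²2p², Al⁺ [Ne]3s².
The numbers (kJ/mol): N 2856, Al 1817.
Hence IE_2: Al < N.

N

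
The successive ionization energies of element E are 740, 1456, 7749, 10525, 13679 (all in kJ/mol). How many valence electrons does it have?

2

Look for the largest jump between consecutive ionization energies: IE3/IE2 ≈ 5.3, far larger than any earlier ratio.
That jump marks the point where a core electron is being removed. So the atom has 2 valence electrons.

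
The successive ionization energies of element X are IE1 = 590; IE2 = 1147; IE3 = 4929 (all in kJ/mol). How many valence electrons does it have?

Look for the largest jump between consecutive ionization energies: IE3/IE2 ≈ 4.3, far larger than any earlier ratio.
That jump marks the point where a core electron is being removed. So the atom has 2 valence electrons.

2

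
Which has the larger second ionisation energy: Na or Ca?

After 1 electron has been removed, what remains? Na⁺ is the bare [Ne] core; Ca⁺ still has 1 valence electron.
Pulling an electron out of a noble-gas core costs far more than removing a remaining valence electron, so Na sits at the high end of IE_2.
Tabulated IE_2 (kJ/mol): Na 4562, Ca 1145.
Putting it together, IE_2: Ca < Na.

Na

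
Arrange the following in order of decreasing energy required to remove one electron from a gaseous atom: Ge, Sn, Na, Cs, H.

H > Ge > Sn > Na > Cs

H is in period 1, group 1; Na is in period 3, group 1; Ge is in period 4, group 14; Sn is in period 5, group 14; Cs is in period 6, group 1.
Removing the outermost electron gets harder across a period and easier down a group.
Neither a single period nor a single group — weigh both effects.
Na > Cs: they share group 1; the group trend gives Na the larger value.
Sn > Na: the two effects oppose for this pair; the across-period effect wins (709 vs 496 kJ/mol).
Ge > Sn: they share group 14; the group trend gives Ge the larger value.
H > Ge: period and group pull opposite ways; the down-group shift dominates (1312 vs 762 kJ/mol).
Tabulated first ionization energy (kJ/mol): H 1312, Na 496, Ge 762, Sn 709, Cs 376.
So from highest to lowest: H > Ge > Sn > Na > Cs.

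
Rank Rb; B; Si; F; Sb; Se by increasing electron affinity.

B is in period 2, group 13; F is in period 2, group 17; Si is in period 3, group 14; Se is in period 4, group 16; Rb is in period 5, group 1; Sb is in period 5, group 15.
EA tends to increase across a period and decrease down a group, though the pattern is less regular than for IE or radius.
Here both period and group differ, so the two effects have to be weighed against each other.
Rb > B: this pair runs against the simple trend — see the exception note.
Sb > Rb: Sb lies to the right of Rb in period 5, so the across-period effect alone puts Sb higher.
Si > Sb: period and group pull opposite ways; the down-group shift dominates (134 vs 103 kJ/mol).
Se > Si: period and group pull opposite ways; the across-period shift dominates (195 vs 134 kJ/mol).
F > Se: both effects reinforce here, so F is clearly the higher of the two.
Note the exception: Rb has a higher electron affinity than B, contrary to the simple trend — B's ns²np¹ configuration gives only a small electron affinity — the sparsely filled np subshell binds an added electron weakly.
Tabulated electron affinity (kJ/mol): B 27, F 328, Si 134, Se 195, Rb 47, Sb 103.
So from lowest to highest: B < Rb < Sb < Si < Se < F.

B, Rb, Sb, Si, Se, F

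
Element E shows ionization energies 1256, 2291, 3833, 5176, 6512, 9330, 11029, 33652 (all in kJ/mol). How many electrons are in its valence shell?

Look for the largest jump between consecutive ionization energies: IE8/IE7 ≈ 3.1, far larger than any earlier ratio.
That jump marks the point where a core electron is being removed. So the atom has 7 valence electrons.

7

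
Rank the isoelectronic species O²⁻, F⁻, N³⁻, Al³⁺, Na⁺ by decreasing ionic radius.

N³⁻, O²⁻, F⁻, Na⁺, Al³⁺

All of these have 10 electrons, so size is governed by nuclear charge alone: the more protons, the stronger the pull on the same electron cloud, and the smaller the ion.
Nuclear charges: Al³⁺ (Z=13), Na⁺ (Z=11), F⁻ (Z=9), O²⁻ (Z=8), N³⁻ (Z=7).
Largest to smallest: N³⁻ > O²⁻ > F⁻ > Na⁺ > Al³⁺.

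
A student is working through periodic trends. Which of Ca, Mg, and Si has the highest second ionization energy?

IE_2 is the cost of taking one more electron from the +1 cation: Ca⁺ still has 1 valence electron; Mg⁺ still has 1 valence electron; Si⁺ still has 3 valence electrons.
All are still removing valence electrons, so compare the +1 ions as you would atoms: IE_2 generally rises across a period (higher Z_eff) and falls down a group (larger shell), subject to the usual subshell exceptions.
Valence configurations: Ca⁺ [Ar]4s¹, Mg⁺ [Ne]3s¹, Si⁺ [Ne]3s²3p¹.
The numbers (kJ/mol): Ca 1145, Mg 1451, Si 1577.
Putting it together, IE_2: Ca < Mg < Si.

Si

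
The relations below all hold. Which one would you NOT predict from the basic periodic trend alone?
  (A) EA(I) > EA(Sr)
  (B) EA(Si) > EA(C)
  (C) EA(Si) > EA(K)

(B)

The general trend: electron affinity increases across a period and decreases down a group.
(A) I (period 5, group 17) vs Sr (period 5, group 2): the stated order agrees with the simple trend.
(B) Si (period 3, group 14) vs C (period 2, group 14): the stated order contradicts the simple trend.
(C) Si (period 3, group 14) vs K (period 4, group 1): the stated order agrees with the simple trend.
The exception is (B): Si's larger, more diffuse 3p orbitals accept an added electron slightly more readily than C's compact 2p.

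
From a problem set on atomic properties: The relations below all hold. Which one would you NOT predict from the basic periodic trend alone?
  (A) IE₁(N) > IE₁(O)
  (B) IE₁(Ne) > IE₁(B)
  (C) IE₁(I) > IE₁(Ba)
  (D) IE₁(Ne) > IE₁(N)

The general trend: first ionisation energy increases across a period and decreases down a group.
(A) N (period 2, group 15) vs O (period 2, group 16): the stated order contradicts the simple trend.
(B) Ne (period 2, group 18) vs B (period 2, group 13): the stated order agrees with the simple trend.
(C) I (period 5, group 17) vs Ba (period 6, group 2): the stated order agrees with the simple trend.
(D) Ne (period 2, group 18) vs N (period 2, group 15): the stated order agrees with the simple trend.
The exception is (A): pairing an electron in O's 2p⁴ costs repulsion energy, so O ionizes more easily than half-filled N (2p³).

(A)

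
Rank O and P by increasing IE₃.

P, O

Consider each +2 ion: O²⁺ still has 4 valence electrons; P²⁺ still has 3 valence electrons.
All are still removing valence electrons, so compare the +2 ions as you would atoms: IE_3 generally rises across a period (higher Z_eff) and falls down a group (larger shell), subject to the usual subshell exceptions.
Valence configurations: O²⁺ [He]2s²2p², P²⁺ [Ne]3s²3p¹.
The numbers (kJ/mol): O 5300, P 2914.
Overall IE_3 order: P < O.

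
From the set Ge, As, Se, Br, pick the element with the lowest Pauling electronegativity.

Ge is in period 4, group 14; As is in period 4, group 15; Se is in period 4, group 16; Br is in period 4, group 17.
EN rises left→right (higher Z_eff, smaller atoms) and falls top→bottom (larger, more shielded atoms).
All lie in period 4, so electronegativity increases left to right.
The lowest Pauling electronegativity among these belongs to Ge.

Ge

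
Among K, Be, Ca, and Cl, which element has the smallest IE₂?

Ca

After 1 electron has been removed, what remains? K⁺ is the bare [Ar] core; Be⁺ still has 1 valence electron; Ca⁺ still has 1 valence electron; Cl⁺ still has 6 valence electrons.
Breaking into a closed-shell core is much more expensive than removing a leftover valence electron — K has the largest IE_2 here.
Valence configurations: Be⁺ [He]2s¹, Ca⁺ [Ar]4s¹, Cl⁺ [Ne]3s²3p⁴.
Tabulated IE_2 (kJ/mol): K 3052, Be 1757, Ca 1145, Cl 2298.
Overall IE_2 order: Ca < Be < Cl < K.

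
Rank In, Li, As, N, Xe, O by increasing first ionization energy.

Li is in period 2, group 1; N is in period 2, group 15; O is in period 2, group 16; As is in period 4, group 15; In is in period 5, group 13; Xe is in period 5, group 18.
First ionization energy rises across a period (greater Z_eff holds electrons more tightly) and falls down a group (valence electrons are farther from the nucleus).
Neither a single period nor a single group — weigh both effects.
In > Li: period and group pull opposite ways; the across-period shift dominates (558 vs 520 kJ/mol).
As > In: relative to In, both the across-period and down-group shifts push As's first ionization energy up.
Xe > As: period and group pull opposite ways; the across-period shift dominates (1170 vs 947 kJ/mol).
O > Xe: period and group pull opposite ways; the down-group shift dominates (1314 vs 1170 kJ/mol).
N > O: this pair runs against the simple trend — see the exception note.
Note the exception: N has a higher first ionization energy than O, contrary to the simple trend — pairing an electron in O's 2p⁴ costs repulsion energy, so O ionizes more easily than half-filled N (2p³).
Approximate values (kJ/mol): Li 520, N 1402, O 1314, As 947, In 558, Xe 1170.
So from lowest to highest: Li < In < As < Xe < O < N.

Li, In, As, Xe, O, N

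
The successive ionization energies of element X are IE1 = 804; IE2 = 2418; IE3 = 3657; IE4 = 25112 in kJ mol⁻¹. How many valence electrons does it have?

Look for the largest jump between consecutive ionization energies: IE4/IE3 ≈ 6.9, far larger than any earlier ratio.
That jump marks the point where a core electron is being removed. So the atom has 3 valence electrons.

3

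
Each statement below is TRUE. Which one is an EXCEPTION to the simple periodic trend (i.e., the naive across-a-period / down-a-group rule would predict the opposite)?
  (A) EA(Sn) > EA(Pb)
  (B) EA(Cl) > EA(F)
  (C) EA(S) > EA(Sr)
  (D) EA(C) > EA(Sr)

(B)

The general trend: electron affinity increases across a period and decreases down a group.
(A) Sn (period 5, group 14) vs Pb (period 6, group 14): the stated order agrees with the simple trend.
(B) Cl (period 3, group 17) vs F (period 2, group 17): the stated order contradicts the simple trend.
(C) S (period 3, group 16) vs Sr (period 5, group 2): the stated order agrees with the simple trend.
(D) C (period 2, group 14) vs Sr (period 5, group 2): the stated order agrees with the simple trend.
The exception is (B): F's small 2p subshell makes the incoming electron feel strong e⁻–e⁻ repulsion, so Cl actually releases more energy on gaining an electron.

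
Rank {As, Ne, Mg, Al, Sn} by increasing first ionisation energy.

Al < Sn < Mg < As < Ne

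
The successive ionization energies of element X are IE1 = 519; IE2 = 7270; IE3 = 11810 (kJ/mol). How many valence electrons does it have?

Look for the largest jump between consecutive ionization energies: IE2/IE1 ≈ 14.0, far larger than any earlier ratio.
That jump marks the point where a core electron is being removed. So the atom has 1 valence electron.

1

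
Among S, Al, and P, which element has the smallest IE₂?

IE_2 is the cost of taking one more electron from the +1 cation: S⁺ still has 5 valence electrons; Al⁺ still has 2 valence electrons; P⁺ still has 4 valence electrons.
All are still removing valence electrons, so compare the +1 ions as you would atoms: IE_2 generally rises across a period (higher Z_eff) and falls down a group (larger shell), subject to the usual subshell exceptions.
Valence configurations: S⁺ [Ne]3s²3p³, Al⁺ [Ne]3s², P⁺ [Ne]3s²3p².
The numbers (kJ/mol): S 2252, Al 1817, P 1907.
Hence IE_2: Al < P < S.

Al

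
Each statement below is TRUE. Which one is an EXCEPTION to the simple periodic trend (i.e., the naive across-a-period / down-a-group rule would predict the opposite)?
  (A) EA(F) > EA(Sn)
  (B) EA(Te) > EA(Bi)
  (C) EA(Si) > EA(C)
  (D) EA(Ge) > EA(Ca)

(C)

The general trend: electron affinity increases across a period and decreases down a group.
(A) F (period 2, group 17) vs Sn (period 5, group 14): the stated order agrees with the simple trend.
(B) Te (period 5, group 16) vs Bi (period 6, group 15): the stated order agrees with the simple trend.
(C) Si (period 3, group 14) vs C (period 2, group 14): the stated order contradicts the simple trend.
(D) Ge (period 4, group 14) vs Ca (period 4, group 2): the stated order agrees with the simple trend.
The exception is (C): Si's larger, more diffuse 3p orbitals accept an added electron slightly more readily than C's compact 2p.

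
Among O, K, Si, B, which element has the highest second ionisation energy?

O

Consider each +1 ion: O⁺ still has 5 valence electrons; K⁺ is the bare [Ar] core; Si⁺ still has 3 valence electrons; B⁺ still has 2 valence electrons.
Usually core removal costs more than valence removal, but here the competition is close: a tightly held n=2 valence electron can cost more to remove than an n=3 core electron, so the actual values have to decide it.
Valence configurations: O⁺ [He]2s²2p³, Si⁺ [Ne]3s²3p¹, B⁺ [He]2s².
The numbers (kJ/mol): O 3388, K 3052, Si 1577, B 2427.
So the second ionization energies run Si < B < K < O.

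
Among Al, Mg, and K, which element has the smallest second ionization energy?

IE_2 is the cost of taking one more electron from the +1 cation: Al⁺ still has 2 valence electrons; Mg⁺ still has 1 valence electron; K⁺ is the bare [Ar] core.
Core electrons are held far more tightly than valence electrons, so K tops the IE_2 order.
Valence configurations: Al⁺ [Ne]3s², Mg⁺ [Ne]3s¹.
Approximate IE_2 values (kJ/mol): Al 1817, Mg 1451, K 3052.
Putting it together, IE_2: Mg < Al < K.

Mg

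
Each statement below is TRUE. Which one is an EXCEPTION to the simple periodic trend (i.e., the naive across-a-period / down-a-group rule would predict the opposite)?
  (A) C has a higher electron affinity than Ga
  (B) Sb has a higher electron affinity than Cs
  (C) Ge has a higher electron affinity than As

The general trend: electron affinity increases across a period and decreases down a group.
(A) C (period 2, group 14) vs Ga (period 4, group 13): the stated order agrees with the simple trend.
(B) Sb (period 5, group 15) vs Cs (period 6, group 1): the stated order agrees with the simple trend.
(C) Ge (period 4, group 14) vs As (period 4, group 15): the stated order contradicts the simple trend.
The exception is (C): adding an electron to As's half-filled 4p³ is unfavourable, so Ge (4p²) has the more exothermic EA.

(C)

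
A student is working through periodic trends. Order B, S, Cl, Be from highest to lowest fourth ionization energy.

IE_4 is the cost of taking one more electron from the +3 cation: B³⁺ is the bare [He] core; S³⁺ still has 3 valence electrons; Cl³⁺ still has 4 valence electrons; Be³⁺ is already 1 electron into the core.
Breaking into a closed-shell core is much more expensive than removing a leftover valence electron — Be and B have the largest IE_4 here.
Valence configurations: S³⁺ [Ne]3s²3p¹, Cl³⁺ [Ne]3s²3p².
Approximate IE_4 values (kJ/mol): B 25026, S 4556, Cl 5159, Be 21007.
Hence IE_4: S < Cl < Be < B.

B > Be > Cl > S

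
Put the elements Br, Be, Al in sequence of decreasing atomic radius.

Al > Br > Be

Be is in period 2, group 2; Al is in period 3, group 13; Br is in period 4, group 17.
Atomic radius shrinks across a period as nuclear charge pulls the same shell inward, and grows down a group as new shells are added.
These span different periods and groups, so the two trends combine.
Br > Be: the two effects oppose for this pair; the down-group effect wins (114 vs 102 pm).
Al > Br: period and group pull opposite ways; the across-period shift dominates (126 vs 114 pm).
Tabulated atomic radius (pm): Be 102, Al 126, Br 114.
So from largest to smallest: Al > Br > Be.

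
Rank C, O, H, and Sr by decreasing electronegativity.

H is in period 1, group 1; C is in period 2, group 14; O is in period 2, group 16; Sr is in period 5, group 2.
Electronegativity increases across a period and decreases down a group, tracking effective nuclear charge and atomic size.
Here both period and group differ, so the two effects have to be weighed against each other.
H > Sr: period and group pull opposite ways; the down-group shift dominates (2.20 vs 0.95).
C > H: the two effects oppose for this pair; the across-period effect wins (2.55 vs 2.20).
O > C: O lies to the right of C in period 2, so the across-period effect alone puts O higher.
Tabulated electronegativity (Pauling): H 2.20, C 2.55, O 3.44, Sr 0.95.
So from highest to lowest: O > C > H > Sr.

O > C > H > Sr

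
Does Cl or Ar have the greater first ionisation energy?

Cl is in period 3, group 17; Ar is in period 3, group 18.
Across a period the outer electron is held more tightly (higher IE₁); down a group it sits in a higher shell, more shielded, and comes off more easily.
All lie in period 3, so first ionization energy increases left to right.
So Ar has the greater first ionisation energy (Ar > Cl).

Ar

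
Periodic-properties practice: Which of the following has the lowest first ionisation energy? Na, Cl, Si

Na is in period 3, group 1; Si is in period 3, group 14; Cl is in period 3, group 17.
First ionization energy rises across a period (greater Z_eff holds electrons more tightly) and falls down a group (valence electrons are farther from the nucleus).
All lie in period 3, so first ionization energy increases left to right.
The lowest first ionisation energy among these belongs to Na.

Na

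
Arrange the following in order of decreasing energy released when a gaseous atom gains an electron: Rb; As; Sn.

Sn > As > Rb

As is in period 4, group 15; Rb is in period 5, group 1; Sn is in period 5, group 14.
Atoms with high Z_eff and room in the valence shell (especially the halogens) have the most exothermic electron affinities.
These span different periods and groups, so the two trends combine.
As > Rb: relative to Rb, both the across-period and down-group shifts push As's electron affinity up.
Sn > As: this pair runs against the simple trend — see the exception note.
Note the exception: Sn has a higher electron affinity than As, contrary to the simple trend — adding an electron to As's half-filled np³ subshell costs electron-pairing energy.
Tabulated electron affinity (kJ/mol): As 78, Rb 47, Sn 107.
So from highest to lowest: Sn > As > Rb.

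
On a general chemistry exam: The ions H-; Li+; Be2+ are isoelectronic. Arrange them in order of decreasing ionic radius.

H- > Li+ > Be2+

All of these have 2 electrons, so size is governed by nuclear charge alone: the more protons, the stronger the pull on the same electron cloud, and the smaller the ion.
Nuclear charges: Be2+ (Z=4), Li+ (Z=3), H- (Z=1).
Largest to smallest: H- > Li+ > Be2+.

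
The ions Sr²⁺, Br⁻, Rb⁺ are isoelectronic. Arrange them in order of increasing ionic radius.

Sr²⁺ < Rb⁺ < Br⁻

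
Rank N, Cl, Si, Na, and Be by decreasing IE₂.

Consider each +1 ion: N⁺ still has 4 valence electrons; Cl⁺ still has 6 valence electrons; Si⁺ still has 3 valence electrons; Na⁺ is the bare [Ne] core; Be⁺ still has 1 valence electron.
Core electrons are held far more tightly than valence electrons, so Na tops the IE_2 order.
Valence configurations: N⁺ [He]2s²2p², Cl⁺ [Ne]3s²3p⁴, Si⁺ [Ne]3s²3p¹, Be⁺ [He]2s¹.
Tabulated IE_2 (kJ/mol): N 2856, Cl 2298, Si 1577, Na 4562, Be 1757.
Hence IE_2: Si < Be < Cl < N < Na.

Na > N > Cl > Be > Si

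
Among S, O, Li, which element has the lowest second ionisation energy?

After 1 electron has been removed, what remains? S⁺ still has 5 valence electrons; O⁺ still has 5 valence electrons; Li⁺ is the bare [He] core.
Breaking into a closed-shell core is much more expensive than removing a leftover valence electron — Li has the largest IE_2 here.
Valence configurations: S⁺ [Ne]3s²3p³, O⁺ [He]2s²2p³.
Tabulated IE_2 (kJ/mol): S 2252, O 3388, Li 7298.
Overall IE_2 order: S < O < Li.

S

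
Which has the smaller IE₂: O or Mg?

Mg

After 1 electron has been removed, what remains? O⁺ still has 5 valence electrons; Mg⁺ still has 1 valence electron.
All are still removing valence electrons, so compare the +1 ions as you would atoms: IE_2 generally rises across a period (higher Z_eff) and falls down a group (larger shell), subject to the usual subshell exceptions.
Valence configurations: O⁺ [He]2s²2p³, Mg⁺ [Ne]3s¹.
Tabulated IE_2 (kJ/mol): O 3388, Mg 1451.
Putting it together, IE_2: Mg < O.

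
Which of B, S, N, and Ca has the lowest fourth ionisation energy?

S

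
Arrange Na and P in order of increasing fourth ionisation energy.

Consider each +3 ion: Na³⁺ is already 2 electrons into the core; P³⁺ still has 2 valence electrons.
Pulling an electron out of a noble-gas core costs far more than removing a remaining valence electron, so Na sits at the high end of IE_4.
Approximate IE_4 values (kJ/mol): Na 9543, P 4964.
Overall IE_4 order: P < Na.

P < Na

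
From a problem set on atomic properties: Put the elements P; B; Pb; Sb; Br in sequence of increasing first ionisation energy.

B is in period 2, group 13; P is in period 3, group 15; Br is in period 4, group 17; Sb is in period 5, group 15; Pb is in period 6, group 14.
First ionization energy rises across a period (greater Z_eff holds electrons more tightly) and falls down a group (valence electrons are farther from the nucleus).
These span different periods and groups, so the two trends combine.
B > Pb: period and group pull opposite ways; the down-group shift dominates (801 vs 716 kJ/mol).
Sb > B: the two effects oppose for this pair; the across-period effect wins (831 vs 801 kJ/mol).
P > Sb: P sits above Sb in group 15, so the down-group effect alone puts P higher.
Br > P: the two effects oppose for this pair; the across-period effect wins (1140 vs 1012 kJ/mol).
For reference (kJ/mol): B 801, P 1012, Br 1140, Sb 831, Pb 716.
So from lowest to highest: Pb < B < Sb < P < Br.

Pb < B < Sb < P < Br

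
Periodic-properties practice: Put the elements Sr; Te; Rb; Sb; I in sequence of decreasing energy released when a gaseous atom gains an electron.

I > Te > Sb > Rb > Sr

Rb is in period 5, group 1; Sr is in period 5, group 2; Sb is in period 5, group 15; Te is in period 5, group 16; I is in period 5, group 17.
Atoms with high Z_eff and room in the valence shell (especially the halogens) have the most exothermic electron affinities.
All lie in period 5; the across-period trend (electron affinity increases left to right) applies, with the exception below.
Note the exception: Rb has a higher electron affinity than Sr, contrary to the simple trend — adding an electron to Sr (ns²) has to open a new, higher-energy np subshell, which is unfavourable.
Approximate values (kJ/mol): Rb 47, Sr 5, Sb 103, Te 190, I 295.
So from highest to lowest: I > Te > Sb > Rb > Sr.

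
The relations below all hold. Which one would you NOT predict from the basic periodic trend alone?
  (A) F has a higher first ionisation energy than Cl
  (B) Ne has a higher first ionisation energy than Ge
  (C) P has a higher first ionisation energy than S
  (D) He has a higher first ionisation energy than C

(C)

The general trend: first ionisation energy increases across a period and decreases down a group.
(A) F (period 2, group 17) vs Cl (period 3, group 17): the stated order agrees with the simple trend.
(B) Ne (period 2, group 18) vs Ge (period 4, group 14): the stated order agrees with the simple trend.
(C) P (period 3, group 15) vs S (period 3, group 16): the stated order contradicts the simple trend.
(D) He (period 1, group 18) vs C (period 2, group 14): the stated order agrees with the simple trend.
The exception is (C): S (3p⁴) ionizes more easily than half-filled P (3p³) because the paired 3p electron in S is pushed out by e⁻–e⁻ repulsion.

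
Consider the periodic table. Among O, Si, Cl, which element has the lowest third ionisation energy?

Si

IE_3 is the cost of taking one more electron from the +2 cation: O²⁺ still has 4 valence electrons; Si²⁺ still has 2 valence electrons; Cl²⁺ still has 5 valence electrons.
All are still removing valence electrons, so compare the +2 ions as you would atoms: IE_3 generally rises across a period (higher Z_eff) and falls down a group (larger shell), subject to the usual subshell exceptions.
Valence configurations: O²⁺ [He]2s²2p², Si²⁺ [Ne]3s², Cl²⁺ [Ne]3s²3p³.
The numbers (kJ/mol): O 5300, Si 3232, Cl 3822.
Putting it together, IE_3: Si < Cl < O.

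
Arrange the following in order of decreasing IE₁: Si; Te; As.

As, Te, Si

Si is in period 3, group 14; As is in period 4, group 15; Te is in period 5, group 16.
First ionization energy rises across a period (greater Z_eff holds electrons more tightly) and falls down a group (valence electrons are farther from the nucleus).
These sit on a diagonal, where the across-period and down-group effects partly cancel.
Te > Si: period and group pull opposite ways; the across-period shift dominates (869 vs 786 kJ/mol).
As > Te: the two effects oppose for this pair; the down-group effect wins (947 vs 869 kJ/mol).
Tabulated first ionization energy (kJ/mol): Si 786, As 947, Te 869.
So from highest to lowest: As > Te > Si.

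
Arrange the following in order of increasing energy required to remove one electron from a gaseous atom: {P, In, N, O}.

In < P < O < N

First ionization energy rises across a period (greater Z_eff holds electrons more tightly) and falls down a group (valence electrons are farther from the nucleus).
Here both period and group differ, so the two effects have to be weighed against each other.
P > In: both effects reinforce here, so P is clearly the higher of the two.
O > P: both effects reinforce here, so O is clearly the higher of the two.
N > O: this pair runs against the simple trend — see the exception note.
Note the exception: N has a higher first ionization energy than O, contrary to the simple trend — pairing an electron in O's 2p⁴ costs repulsion energy, so O ionizes more easily than half-filled N (2p³).
Approximate values (kJ/mol): N 1402, O 1314, P 1012, In 558.
So from lowest to highest: In < P < O < N.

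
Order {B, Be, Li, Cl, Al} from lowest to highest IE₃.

Al, B, Cl, Li, Be

IE_3 is the cost of taking one more electron from the +2 cation: B²⁺ still has 1 valence electron; Be²⁺ is the bare [He] core; Li²⁺ is already 1 electron into the core; Cl²⁺ still has 5 valence electrons; Al²⁺ still has 1 valence electron.
Core electrons are held far more tightly than valence electrons, so Li and Be top the IE_3 order.
Valence configurations: B²⁺ [He]2s¹, Cl²⁺ [Ne]3s²3p³, Al²⁺ [Ne]3s¹.
Approximate IE_3 values (kJ/mol): B 3660, Be 14849, Li 11815, Cl 3822, Al 2745.
Hence IE_3: Al < B < Cl < Li < Be.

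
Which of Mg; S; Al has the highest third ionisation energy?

Mg

Consider each +2 ion: Mg²⁺ is the bare [Ne] core; S²⁺ still has 4 valence electrons; Al²⁺ still has 1 valence electron.
Breaking into a closed-shell core is much more expensive than removing a leftover valence electron — Mg has the largest IE_3 here.
Valence configurations: S²⁺ [Ne]3s²3p², Al²⁺ [Ne]3s¹.
Tabulated IE_3 (kJ/mol): Mg 7733, S 3357, Al 2745.
Hence IE_3: Al < S < Mg.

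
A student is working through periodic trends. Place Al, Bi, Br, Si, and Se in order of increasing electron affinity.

Al < Bi < Si < Se < Br

Electron affinity generally becomes more exothermic across a period toward the halogens and less exothermic down a group.
These span different periods and groups, so the two trends combine.
Bi > Al: period and group pull opposite ways; the across-period shift dominates (91 vs 42 kJ/mol).
Si > Bi: period and group pull opposite ways; the down-group shift dominates (134 vs 91 kJ/mol).
Se > Si: period and group pull opposite ways; the across-period shift dominates (195 vs 134 kJ/mol).
Br > Se: Br lies to the right of Se in period 4, so the across-period effect alone puts Br higher.
Tabulated electron affinity (kJ/mol): Al 42, Si 134, Se 195, Br 325, Bi 91.
So from lowest to highest: Al < Bi < Si < Se < Br.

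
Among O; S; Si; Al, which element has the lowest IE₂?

Si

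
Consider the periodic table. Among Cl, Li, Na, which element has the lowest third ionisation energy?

Cl

IE_3 is the cost of taking one more electron from the +2 cation: Cl²⁺ still has 5 valence electrons; Li²⁺ is already 1 electron into the core; Na²⁺ is already 1 electron into the core.
Breaking into a closed-shell core is much more expensive than removing a leftover valence electron — Na and Li have the largest IE_3 here.
Approximate IE_3 values (kJ/mol): Cl 3822, Li 11815, Na 6910.
Hence IE_3: Cl < Na < Li.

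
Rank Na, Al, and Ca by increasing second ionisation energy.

Ca < Al < Na

Consider each +1 ion: Na⁺ is the bare [Ne] core; Al⁺ still has 2 valence electrons; Ca⁺ still has 1 valence electron.
Breaking into a closed-shell core is much more expensive than removing a leftover valence electron — Na has the largest IE_2 here.
Valence configurations: Al⁺ [Ne]3s², Ca⁺ [Ar]4s¹.
The numbers (kJ/mol): Na 4562, Al 1817, Ca 1145.
Putting it together, IE_2: Ca < Al < Na.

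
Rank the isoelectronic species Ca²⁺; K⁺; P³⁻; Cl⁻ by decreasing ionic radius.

All of these have 18 electrons, so size is governed by nuclear charge alone: the more protons, the stronger the pull on the same electron cloud, and the smaller the ion.
Nuclear charges: Ca²⁺ (Z=20), K⁺ (Z=19), Cl⁻ (Z=17), P³⁻ (Z=15).
Largest to smallest: P³⁻ > Cl⁻ > K⁺ > Ca²⁺.

P³⁻, Cl⁻, K⁺, Ca²⁺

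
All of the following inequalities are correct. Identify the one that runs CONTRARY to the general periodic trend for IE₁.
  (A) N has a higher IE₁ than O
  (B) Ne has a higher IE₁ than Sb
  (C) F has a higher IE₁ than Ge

(A)

The general trend: IE₁ increases across a period and decreases down a group.
(A) N (period 2, group 15) vs O (period 2, group 16): the stated order contradicts the simple trend.
(B) Ne (period 2, group 18) vs Sb (period 5, group 15): the stated order agrees with the simple trend.
(C) F (period 2, group 17) vs Ge (period 4, group 14): the stated order agrees with the simple trend.
The exception is (A): pairing an electron in O's 2p⁴ costs repulsion energy, so O ionizes more easily than half-filled N (2p³).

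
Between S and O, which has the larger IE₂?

O

After 1 electron has been removed, what remains? S⁺ still has 5 valence electrons; O⁺ still has 5 valence electrons.
All are still removing valence electrons, so compare the +1 ions as you would atoms: IE_2 generally rises across a period (higher Z_eff) and falls down a group (larger shell), subject to the usual subshell exceptions.
Valence configurations: S⁺ [Ne]3s²3p³, O⁺ [He]2s²2p³.
The numbers (kJ/mol): S 2252, O 3388.
Putting it together, IE_2: S < O.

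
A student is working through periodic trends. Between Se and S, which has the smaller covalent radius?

S is in period 3, group 16; Se is in period 4, group 16.
Moving right in a period, electrons are added to the same shell under a stronger nuclear pull, so atoms get smaller; moving down, a new shell is opened and atoms get larger.
All are in group 16, so atomic radius increases down the group.
So S has the smaller covalent radius (S < Se).

S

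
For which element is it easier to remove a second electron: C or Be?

Be

After 1 electron has been removed, what remains? C⁺ still has 3 valence electrons; Be⁺ still has 1 valence electron.
All are still removing valence electrons, so compare the +1 ions as you would atoms: IE_2 generally rises across a period (higher Z_eff) and falls down a group (larger shell), subject to the usual subshell exceptions.
Valence configurations: C⁺ [He]2s²2p¹, Be⁺ [He]2s¹.
Approximate IE_2 values (kJ/mol): C 2353, Be 1757.
So the second ionization energies run Be < C.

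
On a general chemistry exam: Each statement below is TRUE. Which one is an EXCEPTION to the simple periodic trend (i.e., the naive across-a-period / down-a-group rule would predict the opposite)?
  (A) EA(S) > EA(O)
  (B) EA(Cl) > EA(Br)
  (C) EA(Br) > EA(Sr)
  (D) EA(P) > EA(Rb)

The general trend: electron affinity increases across a period and decreases down a group.
(A) S (period 3, group 16) vs O (period 2, group 16): the stated order contradicts the simple trend.
(B) Cl (period 3, group 17) vs Br (period 4, group 17): the stated order agrees with the simple trend.
(C) Br (period 4, group 17) vs Sr (period 5, group 2): the stated order agrees with the simple trend.
(D) P (period 3, group 15) vs Rb (period 5, group 1): the stated order agrees with the simple trend.
The exception is (A): the compact 2p subshell of O repels the added electron more than S's larger 3p does.

(A)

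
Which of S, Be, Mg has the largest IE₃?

After 2 electrons have been removed, what remains? S²⁺ still has 4 valence electrons; Be²⁺ is the bare [He] core; Mg²⁺ is the bare [Ne] core.
Pulling an electron out of a noble-gas core costs far more than removing a remaining valence electron, so Mg and Be sit at the high end of IE_3.
The numbers (kJ/mol): S 3357, Be 14849, Mg 7733.
Putting it together, IE_3: S < Mg < Be.

Be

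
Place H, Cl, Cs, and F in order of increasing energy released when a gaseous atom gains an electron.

Cs < H < F < Cl

H is in period 1, group 1; F is in period 2, group 17; Cl is in period 3, group 17; Cs is in period 6, group 1.
EA tends to increase across a period and decrease down a group, though the pattern is less regular than for IE or radius.
These span different periods and groups, so the two trends combine.
H > Cs: they share group 1; the group trend gives H the larger value.
F > H: the two effects oppose for this pair; the across-period effect wins (328 vs 73 kJ/mol).
Cl > F: this pair runs against the simple trend — see the exception note.
Note the exception: Cl has a higher electron affinity than F, contrary to the simple trend — F's small 2p subshell makes the incoming electron feel strong e⁻–e⁻ repulsion, so Cl actually releases more energy on gaining an electron.
For reference (kJ/mol): H 73, F 328, Cl 349, Cs 46.
So from lowest to highest: Cs < H < F < Cl.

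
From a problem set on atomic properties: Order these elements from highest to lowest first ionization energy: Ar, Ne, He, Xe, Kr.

He, Ne, Ar, Kr, Xe

He is in period 1, group 18; Ne is in period 2, group 18; Ar is in period 3, group 18; Kr is in period 4, group 18; Xe is in period 5, group 18.
IE₁ increases left→right with effective nuclear charge and decreases top→bottom as the valence shell moves farther out.
All are in group 18, so first ionization energy increases up the group.
So from highest to lowest: He > Ne > Ar > Kr > Xe.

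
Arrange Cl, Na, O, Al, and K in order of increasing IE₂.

Al, Cl, K, O, Na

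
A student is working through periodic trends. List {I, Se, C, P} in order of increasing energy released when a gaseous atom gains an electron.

P < C < Se < I

C is in period 2, group 14; P is in period 3, group 15; Se is in period 4, group 16; I is in period 5, group 17.
Electron affinity generally becomes more exothermic across a period toward the halogens and less exothermic down a group.
A diagonal step moves right (one effect) and down (the opposite effect) at once.
C > P: period and group pull opposite ways; the down-group shift dominates (122 vs 72 kJ/mol).
Se > C: period and group pull opposite ways; the across-period shift dominates (195 vs 122 kJ/mol).
I > Se: period and group pull opposite ways; the across-period shift dominates (295 vs 195 kJ/mol).
Approximate values (kJ/mol): C 122, P 72, Se 195, I 295.
So from lowest to highest: P < C < Se < I.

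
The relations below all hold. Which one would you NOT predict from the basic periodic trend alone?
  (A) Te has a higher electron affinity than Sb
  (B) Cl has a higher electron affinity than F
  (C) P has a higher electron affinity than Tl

The general trend: electron affinity increases across a period and decreases down a group.
(A) Te (period 5, group 16) vs Sb (period 5, group 15): the stated order agrees with the simple trend.
(B) Cl (period 3, group 17) vs F (period 2, group 17): the stated order contradicts the simple trend.
(C) P (period 3, group 15) vs Tl (period 6, group 13): the stated order agrees with the simple trend.
The exception is (B): F's small 2p subshell makes the incoming electron feel strong e⁻–e⁻ repulsion, so Cl actually releases more energy on gaining an electron.

(B)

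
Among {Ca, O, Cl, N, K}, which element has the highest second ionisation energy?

O

IE_2 is the cost of taking one more electron from the +1 cation: Ca⁺ still has 1 valence electron; O⁺ still has 5 valence electrons; Cl⁺ still has 6 valence electrons; N⁺ still has 4 valence electrons; K⁺ is the bare [Ar] core.
Usually core removal costs more than valence removal, but here the competition is close: a tightly held n=2 valence electron can cost more to remove than an n=3 core electron, so the actual values have to decide it.
Valence configurations: Ca⁺ [Ar]4s¹, O⁺ [He]2s²2p³, Cl⁺ [Ne]3s²3p⁴, N⁺ [He]2s²2p².
The numbers (kJ/mol): Ca 1145, O 3388, Cl 2298, N 2856, K 3052.
Putting it together, IE_2: Ca < Cl < N < K < O.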